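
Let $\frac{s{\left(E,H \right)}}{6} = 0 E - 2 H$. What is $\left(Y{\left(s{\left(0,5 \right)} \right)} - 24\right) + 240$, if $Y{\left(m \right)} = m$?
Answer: $156$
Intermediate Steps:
$s{\left(E,H \right)} = - 12 H$ ($s{\left(E,H \right)} = 6 \left(0 E - 2 H\right) = 6 \left(0 - 2 H\right) = 6 \left(- 2 H\right) = - 12 H$)
$\left(Y{\left(s{\left(0,5 \right)} \right)} - 24\right) + 240 = \left(\left(-12\right) 5 - 24\right) + 240 = \left(-60 - 24\right) + 240 = -84 + 240 = 156$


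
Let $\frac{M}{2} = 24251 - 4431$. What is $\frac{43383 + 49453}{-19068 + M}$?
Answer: $\frac{23209}{5143} \approx 4.5127$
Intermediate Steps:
$M = 39640$ ($M = 2 \left(24251 - 4431\right) = 2 \cdot 19820 = 39640$)
$\frac{43383 + 49453}{-19068 + M} = \frac{43383 + 49453}{-19068 + 39640} = \frac{92836}{20572} = 92836 \cdot \frac{1}{20572} = \frac{23209}{5143}$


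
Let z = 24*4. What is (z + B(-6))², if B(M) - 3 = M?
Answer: 8649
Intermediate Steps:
z = 96
B(M) = 3 + M
(z + B(-6))² = (96 + (3 - 6))² = (96 - 3)² = 93² = 8649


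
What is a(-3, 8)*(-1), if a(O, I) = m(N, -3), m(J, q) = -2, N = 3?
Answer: 2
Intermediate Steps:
a(O, I) = -2
a(-3, 8)*(-1) = -2*(-1) = 2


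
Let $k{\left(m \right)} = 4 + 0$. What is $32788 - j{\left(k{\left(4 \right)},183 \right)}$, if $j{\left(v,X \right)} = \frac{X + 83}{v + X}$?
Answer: $\frac{6131090}{187} \approx 32787.0$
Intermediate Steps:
$k{\left(m \right)} = 4$
$j{\left(v,X \right)} = \frac{83 + X}{X + v}$
$32788 - j{\left(k{\left(4 \right)},183 \right)} = 32788 - \frac{83 + 183}{183 + 4} = 32788 - \frac{1}{187} \cdot 266 = 32788 - \frac{266}{187} = \frac{6131090}{187}$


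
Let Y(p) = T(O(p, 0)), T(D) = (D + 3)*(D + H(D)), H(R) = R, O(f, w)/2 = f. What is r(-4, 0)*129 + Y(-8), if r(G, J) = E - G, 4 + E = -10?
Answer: -874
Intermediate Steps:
E = -14 (E = -4 - 10 = -14)
O(f, w) = 2*f
r(G, J) = -14 - G
T(D) = 2*D*(3 + D) (T(D) = (D + 3)*(D + D) = (3 + D)*(2*D) = 2*D*(3 + D))
Y(p) = 4*p*(3 + 2*p) (Y(p) = 2*(2*p)*(3 + 2*p) = 4*p*(3 + 2*p))
r(-4, 0)*129 + Y(-8) = (-14 - 1*(-4))*129 + 4*(-8)*(3 + 2*(-8)) = (-14 + 4)*129 + 4*(-8)*(3 - 16) = -10*129 + 4*(-8)*(-13) = -1290 + 416 = -874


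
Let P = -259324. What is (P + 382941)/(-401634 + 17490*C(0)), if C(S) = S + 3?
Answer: -123617/349164 ≈ -0.35404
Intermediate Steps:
C(S) = 3 + S
(P + 382941)/(-401634 + 17490*C(0)) = (-259324 + 382941)/(-401634 + 17490*(3 + 0)) = 123617/(-401634 + 17490*3) = 123617/(-401634 + 52470) = 123617/(-349164) = 123617*(-1/349164) = -123617/349164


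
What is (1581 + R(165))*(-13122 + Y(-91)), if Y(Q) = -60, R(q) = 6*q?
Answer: -33890922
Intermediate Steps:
(1581 + R(165))*(-13122 + Y(-91)) = (1581 + 6*165)*(-13122 - 60) = (1581 + 990)*(-13182) = 2571*(-13182) = -33890922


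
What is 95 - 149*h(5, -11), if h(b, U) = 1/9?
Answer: 706/9 ≈ 78.444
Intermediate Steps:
h(b, U) = 1/9
95 - 149*h(5, -11) = 95 - 149*1/9 = 95 - 149/9 = 706/9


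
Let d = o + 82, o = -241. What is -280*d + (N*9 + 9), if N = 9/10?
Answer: 445371/10 ≈ 44537.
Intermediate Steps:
N = 9/10 (N = 9*(1/10) = 9/10 ≈ 0.90000)
d = -159 (d = -241 + 82 = -159)
-280*d + (N*9 + 9) = -280*(-159) + ((9/10)*9 + 9) = 44520 + (81/10 + 9) = 44520 + 171/10 = 445371/10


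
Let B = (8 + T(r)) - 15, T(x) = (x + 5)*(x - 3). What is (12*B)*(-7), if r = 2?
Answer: 1176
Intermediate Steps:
T(x) = (-3 + x)*(5 + x) (T(x) = (5 + x)*(-3 + x) = (-3 + x)*(5 + x))
B = -14 (B = (8 + (-15 + 2**2 + 2*2)) - 15 = (8 + (-15 + 4 + 4)) - 15 = (8 - 7) - 15 = 1 - 15 = -14)
(12*B)*(-7) = (12*(-14))*(-7) = -168*(-7) = 1176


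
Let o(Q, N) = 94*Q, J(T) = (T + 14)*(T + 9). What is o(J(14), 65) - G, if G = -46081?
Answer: 106617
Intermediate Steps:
J(T) = (9 + T)*(14 + T) (J(T) = (14 + T)*(9 + T) = (9 + T)*(14 + T))
o(J(14), 65) - G = 94*(126 + 14² + 23*14) - 1*(-46081) = 94*(126 + 196 + 322) + 46081 = 94*644 + 46081 = 60536 + 46081 = 106617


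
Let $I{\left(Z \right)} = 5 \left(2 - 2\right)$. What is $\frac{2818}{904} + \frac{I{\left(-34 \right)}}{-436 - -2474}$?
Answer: $\frac{1409}{452} \approx 3.1173$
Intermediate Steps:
$I{\left(Z \right)} = 0$ ($I{\left(Z \right)} = 5 \cdot 0 = 0$)
$\frac{2818}{904} + \frac{I{\left(-34 \right)}}{-436 - -2474} = \frac{2818}{904} + \frac{0}{-436 - -2474} = 2818 \cdot \frac{1}{904} + \frac{0}{-436 + 2474} = \frac{1409}{452} + \frac{0}{2038} = \frac{1409}{452} + 0 \cdot \frac{1}{2038} = \frac{1409}{452} + 0 = \frac{1409}{452}$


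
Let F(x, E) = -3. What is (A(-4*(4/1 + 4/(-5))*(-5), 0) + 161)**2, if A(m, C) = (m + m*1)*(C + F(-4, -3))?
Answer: 49729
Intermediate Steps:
A(m, C) = 2*m*(-3 + C) (A(m, C) = (m + m*1)*(C - 3) = (m + m)*(-3 + C) = (2*m)*(-3 + C) = 2*m*(-3 + C))
(A(-4*(4/1 + 4/(-5))*(-5), 0) + 161)**2 = (2*(-4*(4/1 + 4/(-5))*(-5))*(-3 + 0) + 161)**2 = (2*(-4*(4*1 + 4*(-1/5))*(-5))*(-3) + 161)**2 = (2*(-4*(4 - 4/5)*(-5))*(-3) + 161)**2 = (2*(-4*16/5*(-5))*(-3) + 161)**2 = (2*(-64/5*(-5))*(-3) + 161)**2 = (2*64*(-3) + 161)**2 = (-384 + 161)**2 = (-223)**2 = 49729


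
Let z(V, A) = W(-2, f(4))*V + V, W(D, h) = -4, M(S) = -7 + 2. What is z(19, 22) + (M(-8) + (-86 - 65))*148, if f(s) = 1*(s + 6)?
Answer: -23145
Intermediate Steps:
f(s) = 6 + s (f(s) = 1*(6 + s) = 6 + s)
M(S) = -5
z(V, A) = -3*V (z(V, A) = -4*V + V = -3*V)
z(19, 22) + (M(-8) + (-86 - 65))*148 = -3*19 + (-5 + (-86 - 65))*148 = -57 + (-5 - 151)*148 = -57 - 156*148 = -57 - 23088 = -23145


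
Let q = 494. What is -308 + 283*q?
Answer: 139494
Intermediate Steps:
-308 + 283*q = -308 + 283*494 = -308 + 139802 = 139494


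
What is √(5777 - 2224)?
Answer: √3553 ≈ 59.607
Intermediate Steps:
√(5777 - 2224) = √3553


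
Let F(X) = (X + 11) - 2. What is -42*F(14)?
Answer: -966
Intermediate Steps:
F(X) = 9 + X (F(X) = (11 + X) - 2 = 9 + X)
-42*F(14) = -42*(9 + 14) = -42*23 = -966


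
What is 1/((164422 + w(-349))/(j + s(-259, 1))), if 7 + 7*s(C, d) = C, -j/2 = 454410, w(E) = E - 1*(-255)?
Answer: -454429/82164 ≈ -5.5308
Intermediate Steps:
w(E) = 255 + E (w(E) = E + 255 = 255 + E)
j = -908820 (j = -2*454410 = -908820)
s(C, d) = -1 + C/7
1/((164422 + w(-349))/(j + s(-259, 1))) = 1/((164422 + (255 - 349))/(-908820 + (-1 + (⅐)*(-259)))) = 1/((164422 - 94)/(-908820 + (-1 - 37))) = 1/(164328/(-908820 - 38)) = 1/(164328/(-908858)) = 1/(164328*(-1/908858)) = 1/(-82164/454429) = -454429/82164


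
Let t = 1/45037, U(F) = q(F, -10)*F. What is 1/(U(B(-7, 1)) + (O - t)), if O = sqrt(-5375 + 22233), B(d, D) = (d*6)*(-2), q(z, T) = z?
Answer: 14311906094627/100950615475688439 - 2028331369*sqrt(16858)/100950615475688439 ≈ 0.00013916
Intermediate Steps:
B(d, D) = -12*d (B(d, D) = (6*d)*(-2) = -12*d)
U(F) = F**2 (U(F) = F*F = F**2)
O = sqrt(16858) ≈ 129.84
t = 1/45037 ≈ 2.2204e-5
1/(U(B(-7, 1)) + (O - t)) = 1/((-12*(-7))**2 + (sqrt(16858) - 1*1/45037)) = 1/(84**2 + (sqrt(16858) - 1/45037)) = 1/(7056 + (-1/45037 + sqrt(16858))) = 1/(317781071/45037 + sqrt(16858))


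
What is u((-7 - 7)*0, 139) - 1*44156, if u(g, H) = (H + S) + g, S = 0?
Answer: -44017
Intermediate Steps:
u(g, H) = H + g (u(g, H) = (H + 0) + g = H + g)
u((-7 - 7)*0, 139) - 1*44156 = (139 + (-7 - 7)*0) - 1*44156 = (139 - 14*0) - 44156 = (139 + 0) - 44156 = 139 - 44156 = -44017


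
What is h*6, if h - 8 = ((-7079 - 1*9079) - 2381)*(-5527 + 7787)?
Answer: -251388792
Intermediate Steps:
h = -41898132 (h = 8 + ((-7079 - 1*9079) - 2381)*(-5527 + 7787) = 8 + ((-7079 - 9079) - 2381)*2260 = 8 + (-16158 - 2381)*2260 = 8 - 18539*2260 = 8 - 41898140 = -41898132)
h*6 = -41898132*6 = -251388792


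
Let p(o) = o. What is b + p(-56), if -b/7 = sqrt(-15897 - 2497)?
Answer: -56 - 7*I*sqrt(18394) ≈ -56.0 - 949.37*I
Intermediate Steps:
b = -7*I*sqrt(18394) (b = -7*sqrt(-15897 - 2497) = -7*I*sqrt(18394) ≈ -949.37*I)
b + p(-56) = -7*I*sqrt(18394) - 56 = -56 - 7*I*sqrt(18394)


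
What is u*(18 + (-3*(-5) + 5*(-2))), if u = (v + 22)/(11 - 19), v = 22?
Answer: -253/2 ≈ -126.50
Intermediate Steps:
u = -11/2 (u = (22 + 22)/(11 - 19) = 44/(-8) = 44*(-⅛) = -11/2 ≈ -5.5000)
u*(18 + (-3*(-5) + 5*(-2))) = -11*(18 + (-3*(-5) + 5*(-2)))/2 = -11*(18 + (15 - 10))/2 = -11*(18 + 5)/2 = -11/2*23 = -253/2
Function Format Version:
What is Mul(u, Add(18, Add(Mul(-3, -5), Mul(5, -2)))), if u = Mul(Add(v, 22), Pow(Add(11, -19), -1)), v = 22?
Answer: Rational(-253, 2) ≈ -126.50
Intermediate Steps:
u = Rational(-11, 2) (u = Mul(Add(22, 22), Pow(Add(11, -19), -1)) = Mul(44, Pow(-8, -1)) = Mul(44, Rational(-1, 8)) = Rational(-11, 2) ≈ -5.5000)
Mul(u, Add(18, Add(Mul(-3, -5), Mul(5, -2)))) = Mul(Rational(-11, 2), Add(18, Add(Mul(-3, -5), Mul(5, -2)))) = Mul(Rational(-11, 2), Add(18, Add(15, -10))) = Mul(Rational(-11, 2), Add(18, 5)) = Mul(Rational(-11, 2), 23) = Rational(-253, 2)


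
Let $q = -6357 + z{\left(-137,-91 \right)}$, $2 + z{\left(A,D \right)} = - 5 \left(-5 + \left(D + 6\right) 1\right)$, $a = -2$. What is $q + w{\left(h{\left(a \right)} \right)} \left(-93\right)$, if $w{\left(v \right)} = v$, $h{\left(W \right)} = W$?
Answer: $-5723$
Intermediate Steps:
$z{\left(A,D \right)} = -7 - 5 D$ ($z{\left(A,D \right)} = -2 - 5 \left(-5 + \left(D + 6\right) 1\right) = -2 - 5 \left(-5 + \left(6 + D\right) 1\right) = -2 - 5 \left(-5 + \left(6 + D\right)\right) = -2 - 5 \left(1 + D\right) = -2 - \left(5 + 5 D\right) = -7 - 5 D$)
$q = -5909$ ($q = -6357 - -448 = -6357 + \left(-7 + 455\right) = -6357 + 448 = -5909$)
$q + w{\left(h{\left(a \right)} \right)} \left(-93\right) = -5909 - -186 = -5909 + 186 = -5723$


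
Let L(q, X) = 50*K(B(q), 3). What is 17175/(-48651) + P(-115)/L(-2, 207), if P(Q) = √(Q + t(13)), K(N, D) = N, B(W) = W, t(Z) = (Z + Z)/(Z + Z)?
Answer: -5725/16217 - I*√114/100 ≈ -0.35302 - 0.10677*I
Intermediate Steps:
t(Z) = 1 (t(Z) = (2*Z)/((2*Z)) = (2*Z)*(1/(2*Z)) = 1)
P(Q) = √(1 + Q) (P(Q) = √(Q + 1) = √(1 + Q))
L(q, X) = 50*q
17175/(-48651) + P(-115)/L(-2, 207) = 17175/(-48651) + √(1 - 115)/((50*(-2))) = 17175*(-1/48651) + √(-114)/(-100) = -5725/16217 + (I*√114)*(-1/100) = -5725/16217 - I*√114/100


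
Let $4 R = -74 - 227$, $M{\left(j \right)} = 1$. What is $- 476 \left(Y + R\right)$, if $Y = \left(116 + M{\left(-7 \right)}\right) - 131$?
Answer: $42483$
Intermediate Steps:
$R = - \frac{301}{4}$ ($R = \frac{-74 - 227}{4} = \frac{1}{4} \left(-301\right) = - \frac{301}{4} \approx -75.25$)
$Y = -14$ ($Y = \left(116 + 1\right) - 131 = 117 - 131 = -14$)
$- 476 \left(Y + R\right) = - 476 \left(-14 - \frac{301}{4}\right) = \left(-476\right) \left(- \frac{357}{4}\right) = 42483$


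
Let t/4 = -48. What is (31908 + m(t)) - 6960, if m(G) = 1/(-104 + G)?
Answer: 7384607/296 ≈ 24948.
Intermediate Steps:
t = -192 (t = 4*(-48) = -192)
(31908 + m(t)) - 6960 = (31908 + 1/(-104 - 192)) - 6960 = (31908 + 1/(-296)) - 6960 = (31908 - 1/296) - 6960 = 9444767/296 - 6960 = 7384607/296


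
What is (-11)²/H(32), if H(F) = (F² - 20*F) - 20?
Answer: 121/364 ≈ 0.33242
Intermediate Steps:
H(F) = -20 + F² - 20*F
(-11)²/H(32) = (-11)²/(-20 + 32² - 20*32) = 121/(-20 + 1024 - 640) = 121/364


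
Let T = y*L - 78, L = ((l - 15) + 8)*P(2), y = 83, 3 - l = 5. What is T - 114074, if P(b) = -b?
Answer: -112658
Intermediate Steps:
l = -2 (l = 3 - 1*5 = 3 - 5 = -2)
L = 18 (L = ((-2 - 15) + 8)*(-1*2) = (-17 + 8)*(-2) = -9*(-2) = 18)
T = 1416 (T = 83*18 - 78 = 1494 - 78 = 1416)
T - 114074 = 1416 - 114074 = -112658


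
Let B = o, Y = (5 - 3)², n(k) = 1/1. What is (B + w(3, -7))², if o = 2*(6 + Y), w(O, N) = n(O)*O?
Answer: 529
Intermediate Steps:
n(k) = 1
w(O, N) = O (w(O, N) = 1*O = O)
Y = 4 (Y = 2² = 4)
o = 20 (o = 2*(6 + 4) = 2*10 = 20)
B = 20
(B + w(3, -7))² = (20 + 3)² = 23² = 529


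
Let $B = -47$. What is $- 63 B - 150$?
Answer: $2811$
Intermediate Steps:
$- 63 B - 150 = \left(-63\right) \left(-47\right) - 150 = 2961 - 150 = 2811$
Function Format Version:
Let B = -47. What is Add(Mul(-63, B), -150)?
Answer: 2811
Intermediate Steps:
Add(Mul(-63, B), -150) = Add(Mul(-63, -47), -150) = Add(2961, -150) = 2811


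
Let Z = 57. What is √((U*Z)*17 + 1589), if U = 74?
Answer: √73295 ≈ 270.73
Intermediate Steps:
√((U*Z)*17 + 1589) = √((74*57)*17 + 1589) = √(4218*17 + 1589) = √(71706 + 1589) = √73295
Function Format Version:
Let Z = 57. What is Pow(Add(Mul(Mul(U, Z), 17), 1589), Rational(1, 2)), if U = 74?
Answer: Pow(73295, Rational(1, 2)) ≈ 270.73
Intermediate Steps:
Pow(Add(Mul(Mul(U, Z), 17), 1589), Rational(1, 2)) = Pow(Add(Mul(Mul(74, 57), 17), 1589), Rational(1, 2)) = Pow(Add(Mul(4218, 17), 1589), Rational(1, 2)) = Pow(Add(71706, 1589), Rational(1, 2)) = Pow(73295, Rational(1, 2))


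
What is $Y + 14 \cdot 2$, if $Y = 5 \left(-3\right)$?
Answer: $13$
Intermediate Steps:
$Y = -15$
$Y + 14 \cdot 2 = -15 + 14 \cdot 2 = -15 + 28 = 13$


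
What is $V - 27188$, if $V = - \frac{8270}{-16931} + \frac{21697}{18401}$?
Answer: $- \frac{8469829307051}{311547331} \approx -27186.0$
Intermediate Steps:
$V = \frac{519528177}{311547331}$ ($V = \left(-8270\right) \left(- \frac{1}{16931}\right) + 21697 \cdot \frac{1}{18401} = \frac{8270}{16931} + \frac{21697}{18401} = \frac{519528177}{311547331} \approx 1.6676$)
$V - 27188 = \frac{519528177}{311547331} - 27188 = - \frac{8469829307051}{311547331}$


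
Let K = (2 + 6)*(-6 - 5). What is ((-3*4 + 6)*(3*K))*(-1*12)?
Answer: -19008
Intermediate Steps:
K = -88 (K = 8*(-11) = -88)
((-3*4 + 6)*(3*K))*(-1*12) = ((-3*4 + 6)*(3*(-88)))*(-1*12) = ((-12 + 6)*(-264))*(-12) = -6*(-264)*(-12) = 1584*(-12) = -19008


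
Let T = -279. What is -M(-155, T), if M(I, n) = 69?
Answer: -69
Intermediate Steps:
-M(-155, T) = -1*69 = -69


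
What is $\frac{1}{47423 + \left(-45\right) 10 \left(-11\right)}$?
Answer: $\frac{1}{52373} \approx 1.9094 \cdot 10^{-5}$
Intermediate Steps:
$\frac{1}{47423 + \left(-45\right) 10 \left(-11\right)} = \frac{1}{47423 - -4950} = \frac{1}{47423 + 4950} = \frac{1}{52373}$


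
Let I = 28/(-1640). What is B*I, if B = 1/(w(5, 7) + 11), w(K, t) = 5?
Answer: -7/6560 ≈ -0.0010671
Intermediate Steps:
I = -7/410 (I = 28*(-1/1640) = -7/410 ≈ -0.017073)
B = 1/16 (B = 1/(5 + 11) = 1/16 ≈ 0.062500)
B*I = (1/16)*(-7/410) = -7/6560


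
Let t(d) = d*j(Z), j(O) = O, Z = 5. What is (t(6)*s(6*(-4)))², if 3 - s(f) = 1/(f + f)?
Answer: 525625/64 ≈ 8212.9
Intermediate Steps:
t(d) = 5*d (t(d) = d*5 = 5*d)
s(f) = 3 - 1/(2*f) (s(f) = 3 - 1/(f + f) = 3 - 1/(2*f))
(t(6)*s(6*(-4)))² = ((5*6)*(3 - 1/(2*(6*(-4)))))² = (30*(3 - ½/(-24)))² = (30*(3 - ½*(-1/24)))² = (30*(3 + 1/48))² = (30*(145/48))² = (725/8)² = 525625/64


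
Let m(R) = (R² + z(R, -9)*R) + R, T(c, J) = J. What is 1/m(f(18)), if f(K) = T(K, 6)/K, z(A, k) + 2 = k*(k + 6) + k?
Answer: 9/52 ≈ 0.17308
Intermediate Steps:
z(A, k) = -2 + k + k*(6 + k) (z(A, k) = -2 + (k*(k + 6) + k) = -2 + (k*(6 + k) + k) = -2 + (k + k*(6 + k)) = -2 + k + k*(6 + k))
f(K) = 6/K
m(R) = R² + 17*R (m(R) = (R² + (-2 + (-9)² + 7*(-9))*R) + R = (R² + (-2 + 81 - 63)*R) + R = (R² + 16*R) + R = R² + 17*R)
1/m(f(18)) = 1/((6/18)*(17 + 6/18)) = 1/((6*(1/18))*(17 + 6*(1/18))) = 1/((17 + ⅓)/3) = 1/((⅓)*(52/3)) = 1/(52/9) = 9/52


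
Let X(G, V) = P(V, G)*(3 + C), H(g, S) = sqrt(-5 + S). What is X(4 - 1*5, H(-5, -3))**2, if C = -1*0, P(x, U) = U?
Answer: 9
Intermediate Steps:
C = 0
X(G, V) = 3*G (X(G, V) = G*(3 + 0) = G*3 = 3*G)
X(4 - 1*5, H(-5, -3))**2 = (3*(4 - 1*5))**2 = (3*(4 - 5))**2 = (3*(-1))**2 = (-3)**2 = 9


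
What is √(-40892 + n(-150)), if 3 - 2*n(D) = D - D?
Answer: 7*I*√3338/2 ≈ 202.21*I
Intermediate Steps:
n(D) = 3/2 (n(D) = 3/2 - (D - D)/2 = 3/2 - ½*0 = 3/2 + 0 = 3/2)
√(-40892 + n(-150)) = √(-40892 + 3/2) = √(-81781/2) = 7*I*√3338/2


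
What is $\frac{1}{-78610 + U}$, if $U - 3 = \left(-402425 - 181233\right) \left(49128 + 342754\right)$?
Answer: $- \frac{1}{228725142963} \approx -4.3721 \cdot 10^{-12}$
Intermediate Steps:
$U = -228725064353$ ($U = 3 + \left(-402425 - 181233\right) \left(49128 + 342754\right) = 3 - 228725064356 = -228725064353$)
$\frac{1}{-78610 + U} = \frac{1}{-78610 - 228725064353} = \frac{1}{-228725142963} = - \frac{1}{228725142963}$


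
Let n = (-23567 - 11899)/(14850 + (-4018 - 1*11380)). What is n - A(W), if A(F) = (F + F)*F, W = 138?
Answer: -10418379/274 ≈ -38023.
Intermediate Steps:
A(F) = 2*F² (A(F) = (2*F)*F = 2*F²)
n = 17733/274 (n = -35466/(14850 + (-4018 - 11380)) = -35466/(14850 - 15398) = -35466/(-548) = -35466*(-1/548) = 17733/274 ≈ 64.719)
n - A(W) = 17733/274 - 2*138² = 17733/274 - 2*19044 = 17733/274 - 1*38088 = 17733/274 - 38088 = -10418379/274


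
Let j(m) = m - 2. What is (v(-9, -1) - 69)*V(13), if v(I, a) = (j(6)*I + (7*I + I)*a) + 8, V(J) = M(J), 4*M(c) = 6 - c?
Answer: 175/4 ≈ 43.750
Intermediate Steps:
M(c) = 3/2 - c/4 (M(c) = (6 - c)/4 = 3/2 - c/4)
V(J) = 3/2 - J/4
j(m) = -2 + m
v(I, a) = 8 + 4*I + 8*I*a (v(I, a) = ((-2 + 6)*I + (7*I + I)*a) + 8 = (4*I + (8*I)*a) + 8 = (4*I + 8*I*a) + 8 = 8 + 4*I + 8*I*a)
(v(-9, -1) - 69)*V(13) = ((8 + 4*(-9) + 8*(-9)*(-1)) - 69)*(3/2 - ¼*13) = ((8 - 36 + 72) - 69)*(3/2 - 13/4) = (44 - 69)*(-7/4) = -25*(-7/4) = 175/4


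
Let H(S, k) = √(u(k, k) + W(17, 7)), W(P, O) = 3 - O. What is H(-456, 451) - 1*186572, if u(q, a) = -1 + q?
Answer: -186572 + √446 ≈ -1.8655e+5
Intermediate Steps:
H(S, k) = √(-5 + k) (H(S, k) = √((-1 + k) + (3 - 1*7)) = √((-1 + k) + (3 - 7)) = √((-1 + k) - 4) = √(-5 + k))
H(-456, 451) - 1*186572 = √(-5 + 451) - 1*186572 = √446 - 186572 = -186572 + √446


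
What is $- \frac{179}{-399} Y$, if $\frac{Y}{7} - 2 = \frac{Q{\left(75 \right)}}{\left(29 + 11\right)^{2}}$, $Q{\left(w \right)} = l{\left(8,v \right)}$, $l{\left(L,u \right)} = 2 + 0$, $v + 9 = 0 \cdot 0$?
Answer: $\frac{286579}{45600} \approx 6.2846$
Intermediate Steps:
$v = -9$ ($v = -9 + 0 \cdot 0 = -9 + 0 = -9$)
$l{\left(L,u \right)} = 2$
$Q{\left(w \right)} = 2$
$Y = \frac{11207}{800}$ ($Y = 14 + 7 \frac{2}{\left(29 + 11\right)^{2}} = 14 + 7 \frac{2}{40^{2}} = 14 + 7 \cdot \frac{2}{1600} = 14 + 7 \cdot 2 \cdot \frac{1}{1600} = 14 + 7 \cdot \frac{1}{800} = 14 + \frac{7}{800} = \frac{11207}{800} \approx 14.009$)
$- \frac{179}{-399} Y = - \frac{179}{-399} \cdot \frac{11207}{800} = \left(-179\right) \left(- \frac{1}{399}\right) \frac{11207}{800} = \frac{179}{399} \cdot \frac{11207}{800} = \frac{286579}{45600}$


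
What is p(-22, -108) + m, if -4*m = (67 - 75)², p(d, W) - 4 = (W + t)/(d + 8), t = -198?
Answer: 69/7 ≈ 9.8571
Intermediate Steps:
p(d, W) = 4 + (-198 + W)/(8 + d) (p(d, W) = 4 + (W - 198)/(d + 8) = 4 + (-198 + W)/(8 + d))
m = -16 (m = -(67 - 75)²/4 = -¼*(-8)² = -¼*64 = -16)
p(-22, -108) + m = (-166 - 108 + 4*(-22))/(8 - 22) - 16 = (-166 - 108 - 88)/(-14) - 16 = -1/14*(-362) - 16 = 181/7 - 16 = 69/7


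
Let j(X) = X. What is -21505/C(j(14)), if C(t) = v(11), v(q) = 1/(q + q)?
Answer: -473110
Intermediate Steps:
v(q) = 1/(2*q)
C(t) = 1/22 (C(t) = (½)/11 = (½)*(1/11) = 1/22)
-21505/C(j(14)) = -21505/1/22 = -21505*22 = -473110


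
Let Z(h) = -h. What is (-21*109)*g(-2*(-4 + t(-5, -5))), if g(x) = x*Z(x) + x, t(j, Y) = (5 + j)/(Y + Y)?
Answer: 128184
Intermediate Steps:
t(j, Y) = (5 + j)/(2*Y) (t(j, Y) = (5 + j)/((2*Y)) = (5 + j)*(1/(2*Y)) = (5 + j)/(2*Y))
g(x) = x - x**2 (g(x) = x*(-x) + x = -x**2 + x = x - x**2)
(-21*109)*g(-2*(-4 + t(-5, -5))) = (-21*109)*((-2*(-4 + (1/2)*(5 - 5)/(-5)))*(1 - (-2)*(-4 + (1/2)*(5 - 5)/(-5)))) = -2289*(-2*(-4 + (1/2)*(-1/5)*0))*(1 - (-2)*(-4 + (1/2)*(-1/5)*0)) = -2289*(-2*(-4 + 0))*(1 - (-2)*(-4 + 0)) = -2289*(-2*(-4))*(1 - (-2)*(-4)) = -18312*(1 - 1*8) = -18312*(1 - 8) = -18312*(-7) = -2289*(-56) = 128184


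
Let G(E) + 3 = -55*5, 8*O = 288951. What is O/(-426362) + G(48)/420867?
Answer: -122558169605/1435533566832 ≈ -0.085375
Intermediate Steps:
O = 288951/8 (O = (⅛)*288951 = 288951/8 ≈ 36119.)
G(E) = -278 (G(E) = -3 - 55*5 = -3 - 275 = -278)
O/(-426362) + G(48)/420867 = (288951/8)/(-426362) - 278/420867 = (288951/8)*(-1/426362) - 278*1/420867 = -288951/3410896 - 278/420867 = -122558169605/1435533566832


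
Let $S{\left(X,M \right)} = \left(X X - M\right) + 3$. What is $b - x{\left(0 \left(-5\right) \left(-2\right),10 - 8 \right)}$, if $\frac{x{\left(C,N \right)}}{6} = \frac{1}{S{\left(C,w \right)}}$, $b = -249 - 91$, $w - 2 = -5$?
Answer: $-341$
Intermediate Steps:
$w = -3$ ($w = 2 - 5 = -3$)
$S{\left(X,M \right)} = 3 + X^{2} - M$ ($S{\left(X,M \right)} = \left(X^{2} - M\right) + 3 = 3 + X^{2} - M$)
$b = -340$ ($b = -249 - 91 = -340$)
$x{\left(C,N \right)} = \frac{6}{6 + C^{2}}$ ($x{\left(C,N \right)} = \frac{6}{3 + C^{2} - -3} = \frac{6}{3 + C^{2} + 3} = \frac{6}{6 + C^{2}}$)
$b - x{\left(0 \left(-5\right) \left(-2\right),10 - 8 \right)} = -340 - \frac{6}{6 + \left(0 \left(-5\right) \left(-2\right)\right)^{2}} = -340 - \frac{6}{6 + \left(0 \left(-2\right)\right)^{2}} = -340 - \frac{6}{6 + 0^{2}} = -340 - \frac{6}{6 + 0} = -340 - \frac{6}{6} = -340 - 6 \cdot \frac{1}{6} = -340 - 1 = -341$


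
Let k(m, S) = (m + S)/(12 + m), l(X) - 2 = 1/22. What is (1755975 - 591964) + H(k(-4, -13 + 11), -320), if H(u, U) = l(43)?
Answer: 25608287/22 ≈ 1.1640e+6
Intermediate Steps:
l(X) = 45/22 (l(X) = 2 + 1/22 = 45/22)
k(m, S) = (S + m)/(12 + m)
H(u, U) = 45/22
(1755975 - 591964) + H(k(-4, -13 + 11), -320) = (1755975 - 591964) + 45/22 = 1164011 + 45/22 = 25608287/22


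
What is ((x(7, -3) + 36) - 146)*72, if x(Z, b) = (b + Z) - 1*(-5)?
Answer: -7272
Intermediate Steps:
x(Z, b) = 5 + Z + b (x(Z, b) = (Z + b) + 5 = 5 + Z + b)
((x(7, -3) + 36) - 146)*72 = (((5 + 7 - 3) + 36) - 146)*72 = ((9 + 36) - 146)*72 = (45 - 146)*72 = -101*72 = -7272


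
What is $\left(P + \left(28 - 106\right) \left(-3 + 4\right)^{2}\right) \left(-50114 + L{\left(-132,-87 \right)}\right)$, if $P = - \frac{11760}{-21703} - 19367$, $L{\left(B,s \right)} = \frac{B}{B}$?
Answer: $\frac{21147840097475}{21703} \approx 9.7442 \cdot 10^{8}$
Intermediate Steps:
$L{\left(B,s \right)} = 1$
$P = - \frac{420310241}{21703}$ ($P = \left(-11760\right) \left(- \frac{1}{21703}\right) - 19367 = \frac{11760}{21703} - 19367 = - \frac{420310241}{21703} \approx -19366.0$)
$\left(P + \left(28 - 106\right) \left(-3 + 4\right)^{2}\right) \left(-50114 + L{\left(-132,-87 \right)}\right) = \left(- \frac{420310241}{21703} + \left(28 - 106\right) \left(-3 + 4\right)^{2}\right) \left(-50114 + 1\right) = \left(- \frac{420310241}{21703} - 78 \cdot 1^{2}\right) \left(-50113\right) = \left(- \frac{420310241}{21703} - 78\right) \left(-50113\right) = \left(- \frac{422003075}{21703}\right) \left(-50113\right) = \frac{21147840097475}{21703}$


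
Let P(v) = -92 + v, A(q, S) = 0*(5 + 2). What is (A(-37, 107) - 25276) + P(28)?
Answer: -25340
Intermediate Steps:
A(q, S) = 0 (A(q, S) = 0*7 = 0)
(A(-37, 107) - 25276) + P(28) = (0 - 25276) + (-92 + 28) = -25276 - 64 = -25340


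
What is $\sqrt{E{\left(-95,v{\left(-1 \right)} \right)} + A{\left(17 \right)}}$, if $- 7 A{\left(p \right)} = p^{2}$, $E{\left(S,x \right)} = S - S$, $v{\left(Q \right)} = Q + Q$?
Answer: $\frac{17 i \sqrt{7}}{7} \approx 6.4254 i$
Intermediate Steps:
$v{\left(Q \right)} = 2 Q$
$E{\left(S,x \right)} = 0$
$A{\left(p \right)} = - \frac{p^{2}}{7}$
$\sqrt{E{\left(-95,v{\left(-1 \right)} \right)} + A{\left(17 \right)}} = \sqrt{0 - \frac{17^{2}}{7}} = \sqrt{0 - \frac{289}{7}} = \sqrt{- \frac{289}{7}} = \frac{17 i \sqrt{7}}{7}$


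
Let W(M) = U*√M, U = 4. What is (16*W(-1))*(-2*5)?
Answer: -640*I ≈ -640.0*I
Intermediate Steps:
W(M) = 4*√M
(16*W(-1))*(-2*5) = (16*(4*√(-1)))*(-2*5) = (16*(4*I))*(-10) = (64*I)*(-10) = -640*I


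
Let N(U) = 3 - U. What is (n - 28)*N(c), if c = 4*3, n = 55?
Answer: -243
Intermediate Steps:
c = 12
(n - 28)*N(c) = (55 - 28)*(3 - 1*12) = 27*(3 - 12) = 27*(-9) = -243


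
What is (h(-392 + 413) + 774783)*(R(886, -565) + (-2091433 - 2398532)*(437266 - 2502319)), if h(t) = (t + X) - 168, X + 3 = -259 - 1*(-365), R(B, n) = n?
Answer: 7183392165653736620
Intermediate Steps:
X = 103 (X = -3 + (-259 - 1*(-365)) = -3 + (-259 + 365) = -3 + 106 = 103)
h(t) = -65 + t (h(t) = (t + 103) - 168 = (103 + t) - 168 = -65 + t)
(h(-392 + 413) + 774783)*(R(886, -565) + (-2091433 - 2398532)*(437266 - 2502319)) = ((-65 + (-392 + 413)) + 774783)*(-565 + (-2091433 - 2398532)*(437266 - 2502319)) = ((-65 + 21) + 774783)*(-565 - 4489965*(-2065053)) = (-44 + 774783)*(-565 + 9272015693145) = 774739*9272015692580 = 7183392165653736620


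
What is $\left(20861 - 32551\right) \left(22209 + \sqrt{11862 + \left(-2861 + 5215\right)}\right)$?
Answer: $-259623210 - 23380 \sqrt{3554} \approx -2.6102 \cdot 10^{8}$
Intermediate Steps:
$\left(20861 - 32551\right) \left(22209 + \sqrt{11862 + \left(-2861 + 5215\right)}\right) = - 11690 \left(22209 + \sqrt{11862 + 2354}\right) = - 11690 \left(22209 + \sqrt{14216}\right) = - 11690 \left(22209 + 2 \sqrt{3554}\right) = -259623210 - 23380 \sqrt{3554}$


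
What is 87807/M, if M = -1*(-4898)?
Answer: 87807/4898 ≈ 17.927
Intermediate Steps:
M = 4898
87807/M = 87807/4898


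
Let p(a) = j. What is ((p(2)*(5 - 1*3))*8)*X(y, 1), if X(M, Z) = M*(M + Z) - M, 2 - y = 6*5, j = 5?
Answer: 62720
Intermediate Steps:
y = -28 (y = 2 - 6*5 = 2 - 1*30 = 2 - 30 = -28)
X(M, Z) = -M + M*(M + Z)
p(a) = 5
((p(2)*(5 - 1*3))*8)*X(y, 1) = ((5*(5 - 1*3))*8)*(-28*(-1 - 28 + 1)) = ((5*(5 - 3))*8)*(-28*(-28)) = ((5*2)*8)*784 = (10*8)*784 = 80*784 = 62720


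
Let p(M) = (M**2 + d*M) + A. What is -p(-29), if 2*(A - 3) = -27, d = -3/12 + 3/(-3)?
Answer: -3467/4 ≈ -866.75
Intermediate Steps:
d = -5/4 (d = -3*1/12 + 3*(-1/3) = -1/4 - 1 = -5/4 ≈ -1.2500)
A = -21/2 (A = 3 + (1/2)*(-27) = 3 - 27/2 = -21/2 ≈ -10.500)
p(M) = -21/2 + M**2 - 5*M/4 (p(M) = (M**2 - 5*M/4) - 21/2 = -21/2 + M**2 - 5*M/4)
-p(-29) = -(-21/2 + (-29)**2 - 5/4*(-29)) = -(-21/2 + 841 + 145/4) = -1*3467/4 = -3467/4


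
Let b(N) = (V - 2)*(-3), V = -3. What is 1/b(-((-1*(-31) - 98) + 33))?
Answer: 1/15 ≈ 0.066667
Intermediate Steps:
b(N) = 15 (b(N) = (-3 - 2)*(-3) = -5*(-3) = 15)
1/b(-((-1*(-31) - 98) + 33)) = 1/15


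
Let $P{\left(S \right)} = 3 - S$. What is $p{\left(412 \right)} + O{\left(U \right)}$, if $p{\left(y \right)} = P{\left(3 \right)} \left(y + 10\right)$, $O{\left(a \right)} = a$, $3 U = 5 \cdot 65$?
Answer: $\frac{325}{3} \approx 108.33$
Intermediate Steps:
$U = \frac{325}{3}$ ($U = \frac{5 \cdot 65}{3} = \frac{1}{3} \cdot 325 = \frac{325}{3} \approx 108.33$)
$p{\left(y \right)} = 0$ ($p{\left(y \right)} = \left(3 - 3\right) \left(y + 10\right) = \left(3 - 3\right) \left(10 + y\right) = 0 \left(10 + y\right) = 0$)
$p{\left(412 \right)} + O{\left(U \right)} = 0 + \frac{325}{3} = \frac{325}{3}$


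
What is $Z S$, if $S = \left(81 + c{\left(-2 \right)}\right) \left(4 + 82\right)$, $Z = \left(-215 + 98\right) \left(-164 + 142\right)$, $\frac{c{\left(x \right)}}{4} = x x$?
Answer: $21472308$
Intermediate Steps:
$c{\left(x \right)} = 4 x^{2}$ ($c{\left(x \right)} = 4 x x = 4 x^{2}$)
$Z = 2574$ ($Z = \left(-117\right) \left(-22\right) = 2574$)
$S = 8342$ ($S = \left(81 + 4 \left(-2\right)^{2}\right) \left(4 + 82\right) = \left(81 + 4 \cdot 4\right) 86 = \left(81 + 16\right) 86 = 97 \cdot 86 = 8342$)
$Z S = 2574 \cdot 8342 = 21472308$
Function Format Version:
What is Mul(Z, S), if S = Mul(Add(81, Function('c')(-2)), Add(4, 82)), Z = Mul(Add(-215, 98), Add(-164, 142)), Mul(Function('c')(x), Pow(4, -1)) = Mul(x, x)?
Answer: 21472308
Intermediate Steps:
Function('c')(x) = Mul(4, Pow(x, 2)) (Function('c')(x) = Mul(4, Mul(x, x)) = Mul(4, Pow(x, 2)))
Z = 2574 (Z = Mul(-117, -22) = 2574)
S = 8342 (S = Mul(Add(81, Mul(4, Pow(-2, 2))), Add(4, 82)) = Mul(Add(81, Mul(4, 4)), 86) = Mul(Add(81, 16), 86) = Mul(97, 86) = 8342)
Mul(Z, S) = Mul(2574, 8342) = 21472308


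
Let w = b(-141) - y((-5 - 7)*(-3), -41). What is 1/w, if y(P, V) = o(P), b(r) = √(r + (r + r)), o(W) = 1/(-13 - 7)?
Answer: 20/169201 - 1200*I*√47/169201 ≈ 0.0001182 - 0.048621*I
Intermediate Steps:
o(W) = -1/20 (o(W) = 1/(-20) = -1/20)
b(r) = √3*√r (b(r) = √(r + 2*r) = √(3*r) = √3*√r)
y(P, V) = -1/20
w = 1/20 + 3*I*√47 (w = √3*√(-141) - 1*(-1/20) = √3*(I*√141) + 1/20 = 3*I*√47 + 1/20 = 1/20 + 3*I*√47 ≈ 0.05 + 20.567*I)
1/w = 1/(1/20 + 3*I*√47)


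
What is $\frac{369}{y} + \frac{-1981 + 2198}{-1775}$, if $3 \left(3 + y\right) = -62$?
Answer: $- \frac{27892}{1775} \approx -15.714$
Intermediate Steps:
$y = - \frac{71}{3}$ ($y = -3 + \frac{1}{3} \left(-62\right) = -3 - \frac{62}{3} = - \frac{71}{3} \approx -23.667$)
$\frac{369}{y} + \frac{-1981 + 2198}{-1775} = \frac{369}{- \frac{71}{3}} + \frac{-1981 + 2198}{-1775} = 369 \left(- \frac{3}{71}\right) + 217 \left(- \frac{1}{1775}\right) = - \frac{1107}{71} - \frac{217}{1775} = - \frac{27892}{1775}$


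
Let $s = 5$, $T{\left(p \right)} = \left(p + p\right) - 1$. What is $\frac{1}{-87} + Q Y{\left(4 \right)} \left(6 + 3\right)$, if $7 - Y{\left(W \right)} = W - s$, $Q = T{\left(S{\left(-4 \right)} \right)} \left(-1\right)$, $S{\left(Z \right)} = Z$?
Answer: $\frac{56375}{87} \approx 647.99$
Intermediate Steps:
$T{\left(p \right)} = -1 + 2 p$ ($T{\left(p \right)} = 2 p - 1 = -1 + 2 p$)
$Q = 9$ ($Q = \left(-1 + 2 \left(-4\right)\right) \left(-1\right) = \left(-1 - 8\right) \left(-1\right) = \left(-9\right) \left(-1\right) = 9$)
$Y{\left(W \right)} = 12 - W$ ($Y{\left(W \right)} = 7 - \left(W - 5\right) = 7 - \left(-5 + W\right) = 12 - W$)
$\frac{1}{-87} + Q Y{\left(4 \right)} \left(6 + 3\right) = \frac{1}{-87} + 9 \left(12 - 4\right) \left(6 + 3\right) = - \frac{1}{87} + 9 \left(12 - 4\right) 9 = - \frac{1}{87} + 9 \cdot 8 \cdot 9 = - \frac{1}{87} + 9 \cdot 72 = - \frac{1}{87} + 648 = \frac{56375}{87}$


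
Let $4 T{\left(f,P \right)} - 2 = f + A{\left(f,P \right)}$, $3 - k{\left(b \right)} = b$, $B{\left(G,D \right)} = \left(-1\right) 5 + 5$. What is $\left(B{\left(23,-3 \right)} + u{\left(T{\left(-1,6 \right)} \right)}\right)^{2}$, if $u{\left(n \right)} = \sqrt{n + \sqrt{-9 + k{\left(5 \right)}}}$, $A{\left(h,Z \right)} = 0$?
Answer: $\frac{1}{4} + i \sqrt{11} \approx 0.25 + 3.3166 i$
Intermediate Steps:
$B{\left(G,D \right)} = 0$ ($B{\left(G,D \right)} = -5 + 5 = 0$)
$k{\left(b \right)} = 3 - b$
$T{\left(f,P \right)} = \frac{1}{2} + \frac{f}{4}$ ($T{\left(f,P \right)} = \frac{1}{2} + \frac{f + 0}{4} = \frac{1}{2} + \frac{f}{4}$)
$u{\left(n \right)} = \sqrt{n + i \sqrt{11}}$ ($u{\left(n \right)} = \sqrt{n + \sqrt{-9 + \left(3 - 5\right)}} = \sqrt{n + \sqrt{-9 - 2}} = \sqrt{n + \sqrt{-11}} = \sqrt{n + i \sqrt{11}}$)
$\left(B{\left(23,-3 \right)} + u{\left(T{\left(-1,6 \right)} \right)}\right)^{2} = \left(0 + \sqrt{\left(\frac{1}{2} + \frac{1}{4} \left(-1\right)\right) + i \sqrt{11}}\right)^{2} = \left(0 + \sqrt{\left(\frac{1}{2} - \frac{1}{4}\right) + i \sqrt{11}}\right)^{2} = \left(0 + \sqrt{\frac{1}{4} + i \sqrt{11}}\right)^{2} = \left(\sqrt{\frac{1}{4} + i \sqrt{11}}\right)^{2} = \frac{1}{4} + i \sqrt{11}$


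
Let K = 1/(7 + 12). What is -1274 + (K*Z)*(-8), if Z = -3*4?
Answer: -24110/19 ≈ -1268.9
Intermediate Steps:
K = 1/19 ≈ 0.052632
Z = -12
-1274 + (K*Z)*(-8) = -1274 + ((1/19)*(-12))*(-8) = -1274 - 12/19*(-8) = -1274 + 96/19 = -24110/19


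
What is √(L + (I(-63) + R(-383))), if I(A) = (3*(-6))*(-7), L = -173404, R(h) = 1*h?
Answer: I*√173661 ≈ 416.73*I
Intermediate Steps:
R(h) = h
I(A) = 126 (I(A) = -18*(-7) = 126)
√(L + (I(-63) + R(-383))) = √(-173404 + (126 - 383)) = √(-173404 - 257) = √(-173661) = I*√173661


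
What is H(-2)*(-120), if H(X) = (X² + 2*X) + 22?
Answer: -2640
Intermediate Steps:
H(X) = 22 + X² + 2*X
H(-2)*(-120) = (22 + (-2)² + 2*(-2))*(-120) = (22 + 4 - 4)*(-120) = 22*(-120) = -2640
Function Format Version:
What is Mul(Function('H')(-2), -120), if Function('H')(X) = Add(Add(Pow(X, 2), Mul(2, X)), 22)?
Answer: -2640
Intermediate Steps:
Function('H')(X) = Add(22, Pow(X, 2), Mul(2, X))
Mul(Function('H')(-2), -120) = Mul(Add(22, Pow(-2, 2), Mul(2, -2)), -120) = Mul(Add(22, 4, -4), -120) = Mul(22, -120) = -2640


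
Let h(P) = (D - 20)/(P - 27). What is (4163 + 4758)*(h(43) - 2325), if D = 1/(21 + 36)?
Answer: -18926249419/912 ≈ -2.0752e+7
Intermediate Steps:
D = 1/57 ≈ 0.017544
h(P) = -1139/(57*(-27 + P)) (h(P) = (1/57 - 20)/(P - 27) = -1139/(57*(-27 + P)))
(4163 + 4758)*(h(43) - 2325) = (4163 + 4758)*(-1139/(-1539 + 57*43) - 2325) = 8921*(-1139/(-1539 + 2451) - 2325) = 8921*(-1139/912 - 2325) = 8921*(-2121539/912) = -18926249419/912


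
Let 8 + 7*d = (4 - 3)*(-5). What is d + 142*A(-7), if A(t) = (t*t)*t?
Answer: -340955/7 ≈ -48708.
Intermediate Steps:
A(t) = t**3 (A(t) = t**2*t = t**3)
d = -13/7 (d = -8/7 + ((4 - 3)*(-5))/7 = -8/7 + (1*(-5))/7 = -8/7 + (1/7)*(-5) = -8/7 - 5/7 = -13/7 ≈ -1.8571)
d + 142*A(-7) = -13/7 + 142*(-7)**3 = -13/7 + 142*(-343) = -13/7 - 48706 = -340955/7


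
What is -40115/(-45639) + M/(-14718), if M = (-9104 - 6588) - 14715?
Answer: 59944171/20354994 ≈ 2.9449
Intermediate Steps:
M = -30407 (M = -15692 - 14715 = -30407)
-40115/(-45639) + M/(-14718) = -40115/(-45639) - 30407/(-14718) = -40115*(-1/45639) - 30407*(-1/14718) = 40115/45639 + 30407/14718 = 59944171/20354994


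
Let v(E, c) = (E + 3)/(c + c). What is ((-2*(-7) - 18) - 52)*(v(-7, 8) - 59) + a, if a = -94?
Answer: 3224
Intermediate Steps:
v(E, c) = (3 + E)/(2*c) (v(E, c) = (3 + E)/((2*c)) = (3 + E)*(1/(2*c)) = (3 + E)/(2*c))
((-2*(-7) - 18) - 52)*(v(-7, 8) - 59) + a = ((-2*(-7) - 18) - 52)*((½)*(3 - 7)/8 - 59) - 94 = ((14 - 18) - 52)*((½)*(⅛)*(-4) - 59) - 94 = (-4 - 52)*(-¼ - 59) - 94 = -56*(-237/4) - 94 = 3318 - 94 = 3224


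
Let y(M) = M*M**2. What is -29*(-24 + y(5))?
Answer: -2929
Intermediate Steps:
y(M) = M**3
-29*(-24 + y(5)) = -29*(-24 + 5**3) = -29*(-24 + 125) = -29*101 = -2929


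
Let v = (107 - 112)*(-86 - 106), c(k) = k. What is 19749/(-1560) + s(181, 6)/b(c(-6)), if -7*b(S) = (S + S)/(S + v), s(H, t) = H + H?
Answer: 104748977/520 ≈ 2.0144e+5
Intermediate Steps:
v = 960 (v = -5*(-192) = 960)
s(H, t) = 2*H
b(S) = -2*S/(7*(960 + S)) (b(S) = -(S + S)/(7*(S + 960)) = -2*S/(7*(960 + S)))
19749/(-1560) + s(181, 6)/b(c(-6)) = 19749/(-1560) + (2*181)/((-2*(-6)/(6720 + 7*(-6)))) = 19749*(-1/1560) + 362/((-2*(-6)/(6720 - 42))) = -6583/520 + 362/((-2*(-6)/6678)) = -6583/520 + 362/((-2*(-6)*1/6678)) = -6583/520 + 362/(2/1113) = -6583/520 + 362*(1113/2) = -6583/520 + 201453 = 104748977/520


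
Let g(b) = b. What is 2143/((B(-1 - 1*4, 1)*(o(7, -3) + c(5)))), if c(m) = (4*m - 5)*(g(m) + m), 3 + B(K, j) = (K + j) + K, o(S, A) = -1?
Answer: -2143/1788 ≈ -1.1985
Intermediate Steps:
B(K, j) = -3 + j + 2*K (B(K, j) = -3 + ((K + j) + K) = -3 + (j + 2*K) = -3 + j + 2*K)
c(m) = 2*m*(-5 + 4*m) (c(m) = (4*m - 5)*(m + m) = (-5 + 4*m)*(2*m) = 2*m*(-5 + 4*m))
2143/((B(-1 - 1*4, 1)*(o(7, -3) + c(5)))) = 2143/(((-3 + 1 + 2*(-1 - 1*4))*(-1 + 2*5*(-5 + 4*5)))) = 2143/(((-3 + 1 + 2*(-1 - 4))*(-1 + 2*5*(-5 + 20)))) = 2143/(((-3 + 1 + 2*(-5))*(-1 + 2*5*15))) = 2143/(((-3 + 1 - 10)*(-1 + 150))) = 2143/((-12*149)) = 2143/(-1788) = 2143*(-1/1788) = -2143/1788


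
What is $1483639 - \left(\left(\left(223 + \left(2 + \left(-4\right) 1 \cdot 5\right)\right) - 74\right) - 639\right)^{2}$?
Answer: $1225575$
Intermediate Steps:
$1483639 - \left(\left(\left(223 + \left(2 + \left(-4\right) 1 \cdot 5\right)\right) - 74\right) - 639\right)^{2} = 1483639 - \left(\left(\left(223 + \left(2 - 20\right)\right) - 74\right) - 639\right)^{2} = 1483639 - \left(\left(\left(223 - 18\right) - 74\right) - 639\right)^{2} = 1483639 - \left(\left(205 - 74\right) - 639\right)^{2} = 1483639 - \left(131 - 639\right)^{2} = 1483639 - \left(-508\right)^{2} = 1483639 - 258064 = 1225575$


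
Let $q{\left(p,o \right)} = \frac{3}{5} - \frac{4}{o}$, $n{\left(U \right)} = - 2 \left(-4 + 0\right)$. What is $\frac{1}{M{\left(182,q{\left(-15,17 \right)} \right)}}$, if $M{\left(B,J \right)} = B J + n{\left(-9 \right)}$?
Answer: $\frac{85}{6322} \approx 0.013445$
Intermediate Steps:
$n{\left(U \right)} = 8$ ($n{\left(U \right)} = \left(-2\right) \left(-4\right) = 8$)
$q{\left(p,o \right)} = \frac{3}{5} - \frac{4}{o}$ ($q{\left(p,o \right)} = 3 \cdot \frac{1}{5} - \frac{4}{o} = \frac{3}{5} - \frac{4}{o}$)
$M{\left(B,J \right)} = 8 + B J$ ($M{\left(B,J \right)} = B J + 8 = 8 + B J$)
$\frac{1}{M{\left(182,q{\left(-15,17 \right)} \right)}} = \frac{1}{8 + 182 \left(\frac{3}{5} - \frac{4}{17}\right)} = \frac{1}{8 + 182 \cdot \frac{31}{85}} = \frac{1}{8 + \frac{5642}{85}} = \frac{1}{\frac{6322}{85}} = \frac{85}{6322}$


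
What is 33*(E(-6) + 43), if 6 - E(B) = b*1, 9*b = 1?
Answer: 4840/3 ≈ 1613.3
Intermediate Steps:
b = ⅑ (b = (⅑)*1 = ⅑ ≈ 0.11111)
E(B) = 53/9 (E(B) = 6 - 1/9 = 6 - 1*⅑ = 6 - ⅑ = 53/9)
33*(E(-6) + 43) = 33*(53/9 + 43) = 33*(440/9) = 4840/3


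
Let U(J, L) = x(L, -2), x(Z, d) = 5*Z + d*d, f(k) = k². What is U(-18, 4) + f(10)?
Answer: 124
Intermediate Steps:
x(Z, d) = d² + 5*Z (x(Z, d) = 5*Z + d² = d² + 5*Z)
U(J, L) = 4 + 5*L (U(J, L) = (-2)² + 5*L = 4 + 5*L)
U(-18, 4) + f(10) = (4 + 5*4) + 10² = (4 + 20) + 100 = 24 + 100 = 124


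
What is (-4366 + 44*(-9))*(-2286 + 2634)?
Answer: -1657176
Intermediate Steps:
(-4366 + 44*(-9))*(-2286 + 2634) = (-4366 - 396)*348 = -4762*348 = -1657176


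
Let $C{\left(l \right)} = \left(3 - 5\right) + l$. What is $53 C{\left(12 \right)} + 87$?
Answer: $617$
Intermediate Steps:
$C{\left(l \right)} = -2 + l$
$53 C{\left(12 \right)} + 87 = 53 \left(-2 + 12\right) + 87 = 53 \cdot 10 + 87 = 530 + 87 = 617$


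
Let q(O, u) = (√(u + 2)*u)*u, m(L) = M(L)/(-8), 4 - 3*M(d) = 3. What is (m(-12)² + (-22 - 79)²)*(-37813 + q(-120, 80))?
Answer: -222180755701/576 + 587577700*√82/9 ≈ 2.0546e+8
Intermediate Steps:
M(d) = ⅓ (M(d) = 4/3 - ⅓*3 = 4/3 - 1 = ⅓)
m(L) = -1/24 (m(L) = (⅓)/(-8) = (⅓)*(-⅛) = -1/24)
q(O, u) = u²*√(2 + u) (q(O, u) = (√(2 + u)*u)*u = (u*√(2 + u))*u = u²*√(2 + u))
(m(-12)² + (-22 - 79)²)*(-37813 + q(-120, 80)) = ((-1/24)² + (-22 - 79)²)*(-37813 + 80²*√(2 + 80)) = (1/576 + (-101)²)*(-37813 + 6400*√82) = (1/576 + 10201)*(-37813 + 6400*√82) = 5875777*(-37813 + 6400*√82)/576 = -222180755701/576 + 587577700*√82/9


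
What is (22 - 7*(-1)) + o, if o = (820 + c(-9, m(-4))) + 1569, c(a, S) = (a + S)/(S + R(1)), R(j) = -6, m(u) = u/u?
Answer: 12098/5 ≈ 2419.6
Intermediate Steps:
m(u) = 1
c(a, S) = (S + a)/(-6 + S) (c(a, S) = (a + S)/(S - 6) = (S + a)/(-6 + S))
o = 11953/5 (o = (820 + (1 - 9)/(-6 + 1)) + 1569 = (820 - 8/(-5)) + 1569 = (820 - ⅕*(-8)) + 1569 = (820 + 8/5) + 1569 = 4108/5 + 1569 = 11953/5 ≈ 2390.6)
(22 - 7*(-1)) + o = (22 - 7*(-1)) + 11953/5 = (22 + 7) + 11953/5 = 29 + 11953/5 = 12098/5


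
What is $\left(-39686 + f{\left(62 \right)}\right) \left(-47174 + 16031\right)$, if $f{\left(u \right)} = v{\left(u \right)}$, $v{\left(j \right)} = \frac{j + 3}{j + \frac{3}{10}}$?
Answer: $\frac{109995865872}{89} \approx 1.2359 \cdot 10^{9}$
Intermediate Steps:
$v{\left(j \right)} = \frac{3 + j}{\frac{3}{10} + j}$ ($v{\left(j \right)} = \frac{3 + j}{j + 3 \cdot \frac{1}{10}} = \frac{3 + j}{j + \frac{3}{10}} = \frac{3 + j}{\frac{3}{10} + j}$)
$f{\left(u \right)} = \frac{10 \left(3 + u\right)}{3 + 10 u}$
$\left(-39686 + f{\left(62 \right)}\right) \left(-47174 + 16031\right) = \left(-39686 + \frac{10 \left(3 + 62\right)}{3 + 10 \cdot 62}\right) \left(-47174 + 16031\right) = \left(-39686 + 10 \frac{1}{3 + 620} \cdot 65\right) \left(-31143\right) = \left(-39686 + 10 \cdot \frac{1}{623} \cdot 65\right) \left(-31143\right) = \left(-39686 + \frac{650}{623}\right) \left(-31143\right) = \left(- \frac{24723728}{623}\right) \left(-31143\right) = \frac{109995865872}{89}$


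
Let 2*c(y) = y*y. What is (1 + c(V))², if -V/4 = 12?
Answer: 1329409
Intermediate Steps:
V = -48 (V = -4*12 = -48)
c(y) = y²/2 (c(y) = (y*y)/2 = y²/2)
(1 + c(V))² = (1 + (½)*(-48)²)² = (1 + (½)*2304)² = (1 + 1152)² = 1153² = 1329409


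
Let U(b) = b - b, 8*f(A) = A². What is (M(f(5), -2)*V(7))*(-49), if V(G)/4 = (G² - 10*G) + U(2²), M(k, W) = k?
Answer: 25725/2 ≈ 12863.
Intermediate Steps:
f(A) = A²/8
U(b) = 0
V(G) = -40*G + 4*G² (V(G) = 4*((G² - 10*G) + 0) = 4*(G² - 10*G) = -40*G + 4*G²)
(M(f(5), -2)*V(7))*(-49) = (((⅛)*5²)*(4*7*(-10 + 7)))*(-49) = (((⅛)*25)*(4*7*(-3)))*(-49) = ((25/8)*(-84))*(-49) = -525/2*(-49) = 25725/2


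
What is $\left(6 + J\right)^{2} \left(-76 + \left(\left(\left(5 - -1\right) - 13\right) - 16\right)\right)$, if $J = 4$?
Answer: $-9900$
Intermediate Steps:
$\left(6 + J\right)^{2} \left(-76 + \left(\left(\left(5 - -1\right) - 13\right) - 16\right)\right) = \left(6 + 4\right)^{2} \left(-76 + \left(\left(\left(5 - -1\right) - 13\right) - 16\right)\right) = 10^{2} \left(-76 + \left(\left(\left(5 + 1\right) - 13\right) - 16\right)\right) = 100 \left(-76 + \left(\left(6 - 13\right) - 16\right)\right) = 100 \left(-76 - 23\right) = 100 \left(-99\right) = -9900$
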